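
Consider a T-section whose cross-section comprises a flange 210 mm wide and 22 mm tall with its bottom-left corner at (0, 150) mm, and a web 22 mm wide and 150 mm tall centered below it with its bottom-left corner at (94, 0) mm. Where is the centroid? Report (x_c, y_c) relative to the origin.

x_c = 105.00 mm, y_c = 125.17 mm

web: A = 22 × 150 = 3300.00, centroid at (105.00, 75.00).
flange: A = 210 × 22 = 4620.00, centroid at (105.00, 161.00).
ΣA = 7920.00 mm²
ΣAx_c = (3300.00)(105.00) + (4620.00)(105.00) = 831600.00 mm³
ΣAy_c = (3300.00)(75.00) + (4620.00)(161.00) = 991320.00 mm³
x_c = 831600.00 / 7920.00 = 105.00 mm
y_c = 991320.00 / 7920.00 = 125.17 mm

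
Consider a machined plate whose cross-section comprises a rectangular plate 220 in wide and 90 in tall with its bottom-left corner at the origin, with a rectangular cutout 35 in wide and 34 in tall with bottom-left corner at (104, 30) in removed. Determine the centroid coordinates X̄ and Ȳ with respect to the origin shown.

X̄ = 109.26 in, Ȳ = 44.87 in

plate: A = 220 × 90 = 19800.00, centroid at (110.00, 45.00).
hole: A = −(35 × 34) = -1190.00, centroid at (121.50, 47.00).
ΣA = 18610.00 in², ΣAX̄ = 2033415.00 in³, ΣAȲ = 835070.00 in³.
X̄ = 2033415.00/18610.00 = 109.26 in; Ȳ = 835070.00/18610.00 = 44.87 in.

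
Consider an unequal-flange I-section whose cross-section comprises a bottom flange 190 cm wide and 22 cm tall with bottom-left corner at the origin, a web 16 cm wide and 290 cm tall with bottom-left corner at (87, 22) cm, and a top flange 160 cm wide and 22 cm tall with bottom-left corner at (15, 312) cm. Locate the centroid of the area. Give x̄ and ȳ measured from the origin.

x̄ = 95.00 cm, ȳ = 158.66 cm

Part | A | x̄ᵢ | ȳᵢ | A·x̄ᵢ | A·ȳᵢ
bottom flange | 4180.00 | 95.00 | 11.00 | 397100.00 | 45980.00
web | 4640.00 | 95.00 | 167.00 | 440800.00 | 774880.00
top flange | 3520.00 | 95.00 | 323.00 | 334400.00 | 1136960.00
Σ | 12340.00 |  |  | 1172300.00 | 1957820.00
x̄ = 1172300.00 / 12340.00 = 95.00 cm
ȳ = 1957820.00 / 12340.00 = 158.66 cm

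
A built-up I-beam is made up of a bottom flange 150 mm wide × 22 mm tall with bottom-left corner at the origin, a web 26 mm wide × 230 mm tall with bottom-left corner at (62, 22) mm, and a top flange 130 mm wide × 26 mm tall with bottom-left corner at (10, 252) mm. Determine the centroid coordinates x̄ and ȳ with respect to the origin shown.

x̄ = 75.00 mm, ȳ = 138.33 mm

bottom flange: A = 150 × 22 = 3300.00, centroid at (75.00, 11.00).
web: A = 26 × 230 = 5980.00, centroid at (75.00, 137.00).
top flange: A = 130 × 26 = 3380.00, centroid at (75.00, 265.00).
ΣA = 12660.00 mm²
ΣAx̄ = (3300.00)(75.00) + (5980.00)(75.00) + (3380.00)(75.00) = 949500.00 mm³
ΣAȳ = (3300.00)(11.00) + (5980.00)(137.00) + (3380.00)(265.00) = 1751260.00 mm³
x̄ = 949500.00 / 12660.00 = 75.00 mm
ȳ = 1751260.00 / 12660.00 = 138.33 mm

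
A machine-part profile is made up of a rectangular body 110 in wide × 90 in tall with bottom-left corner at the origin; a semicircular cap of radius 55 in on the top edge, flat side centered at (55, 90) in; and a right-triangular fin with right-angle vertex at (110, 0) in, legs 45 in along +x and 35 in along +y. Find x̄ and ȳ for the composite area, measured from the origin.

rectangular body: A = 110 × 90 = 9900.00, centroid at (55.00, 45.00).
semicircular top: A = ½π·55² = 4751.66, centroid at (55.00, 113.34).
triangular fin: A = ½·45·35 = 787.50, centroid at (125.00, 11.67).
ΣA = 15439.16 in²
ΣAx̄ = (9900.00)(55.00) + (4751.66)(55.00) + (787.50)(125.00) = 904278.74 in³
ΣAȳ = (9900.00)(45.00) + (4751.66)(113.34) + (787.50)(11.67) = 993253.47 in³
x̄ = 904278.74 / 15439.16 = 58.57 in
ȳ = 993253.47 / 15439.16 = 64.33 in

x̄ = 58.57 in, ȳ = 64.33 in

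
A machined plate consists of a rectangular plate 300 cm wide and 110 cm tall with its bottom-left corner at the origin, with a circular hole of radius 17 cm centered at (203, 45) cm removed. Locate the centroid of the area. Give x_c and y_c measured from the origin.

x_c = 148.50 cm, y_c = 55.28 cm

Part | A | x̄ᵢ | ȳᵢ | A·x̄ᵢ | A·ȳᵢ
plate | 33000.00 | 150.00 | 55.00 | 4950000.00 | 1815000.00
hole | -907.92 | 203.00 | 45.00 | -184307.82 | -40856.41
Σ | 32092.08 |  |  | 4765692.18 | 1774143.59
x_c = 4765692.18 / 32092.08 = 148.50 cm
y_c = 1774143.59 / 32092.08 = 55.28 cm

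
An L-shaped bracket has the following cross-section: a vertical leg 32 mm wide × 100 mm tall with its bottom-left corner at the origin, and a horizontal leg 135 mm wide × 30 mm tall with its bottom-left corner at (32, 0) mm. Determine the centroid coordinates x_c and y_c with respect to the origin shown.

x_c = 62.64 mm, y_c = 30.45 mm

vertical leg: A = 32 × 100 = 3200.00, centroid at (16.00, 50.00).
horizontal leg: A = 135 × 30 = 4050.00, centroid at (99.50, 15.00).
ΣA = 7250.00 mm², ΣAx_c = 454175.00 mm³, ΣAy_c = 220750.00 mm³.
x_c = 454175.00/7250.00 = 62.64 mm; y_c = 220750.00/7250.00 = 30.45 mm.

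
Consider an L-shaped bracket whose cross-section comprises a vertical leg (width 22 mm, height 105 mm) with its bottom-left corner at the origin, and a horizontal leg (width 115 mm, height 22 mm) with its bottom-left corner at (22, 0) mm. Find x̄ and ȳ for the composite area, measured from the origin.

vertical leg: A = 22 × 105 = 2310.00, centroid at (11.00, 52.50).
horizontal leg: A = 115 × 22 = 2530.00, centroid at (79.50, 11.00).
ΣA = 4840.00 mm²
ΣAx̄ = (2310.00)(11.00) + (2530.00)(79.50) = 226545.00 mm³
ΣAȳ = (2310.00)(52.50) + (2530.00)(11.00) = 149105.00 mm³
x̄ = 226545.00 / 4840.00 = 46.81 mm
ȳ = 149105.00 / 4840.00 = 30.81 mm

x̄ = 46.81 mm, ȳ = 30.81 mm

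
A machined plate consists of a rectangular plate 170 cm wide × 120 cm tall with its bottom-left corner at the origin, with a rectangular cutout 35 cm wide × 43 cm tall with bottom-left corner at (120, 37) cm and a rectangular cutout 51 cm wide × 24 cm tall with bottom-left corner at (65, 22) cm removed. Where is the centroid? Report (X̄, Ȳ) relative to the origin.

plate: A = 170 × 120 = 20400.00, centroid at (85.00, 60.00).
hole 1: A = −(35 × 43) = -1505.00, centroid at (137.50, 58.50).
hole 2: A = −(51 × 24) = -1224.00, centroid at (90.50, 34.00).
ΣA = 17671.00 cm²
ΣAX̄ = (20400.00)(85.00) + (-1505.00)(137.50) + (-1224.00)(90.50) = 1416290.50 cm³
ΣAȲ = (20400.00)(60.00) + (-1505.00)(58.50) + (-1224.00)(34.00) = 1094341.50 cm³
X̄ = 1416290.50 / 17671.00 = 80.15 cm
Ȳ = 1094341.50 / 17671.00 = 61.93 cm

X̄ = 80.15 cm, Ȳ = 61.93 cm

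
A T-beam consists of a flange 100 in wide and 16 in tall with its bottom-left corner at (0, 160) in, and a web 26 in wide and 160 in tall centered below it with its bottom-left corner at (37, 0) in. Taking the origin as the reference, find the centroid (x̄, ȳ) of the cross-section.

Part | A | x̄ᵢ | ȳᵢ | A·x̄ᵢ | A·ȳᵢ
web | 4160.00 | 50.00 | 80.00 | 208000.00 | 332800.00
flange | 1600.00 | 50.00 | 168.00 | 80000.00 | 268800.00
Σ | 5760.00 |  |  | 288000.00 | 601600.00
x̄ = 288000.00 / 5760.00 = 50.00 in
ȳ = 601600.00 / 5760.00 = 104.44 in

x̄ = 50.00 in, ȳ = 104.44 in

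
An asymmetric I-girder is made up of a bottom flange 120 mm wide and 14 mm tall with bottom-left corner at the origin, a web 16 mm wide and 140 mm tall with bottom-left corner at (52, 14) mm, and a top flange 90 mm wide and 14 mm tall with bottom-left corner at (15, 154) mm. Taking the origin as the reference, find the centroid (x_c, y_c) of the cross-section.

x_c = 60.00 mm, y_c = 77.76 mm

bottom flange: A = 120 × 14 = 1680.00, centroid at (60.00, 7.00).
web: A = 16 × 140 = 2240.00, centroid at (60.00, 84.00).
top flange: A = 90 × 14 = 1260.00, centroid at (60.00, 161.00).
ΣA = 5180.00 mm², ΣAx_c = 310800.00 mm³, ΣAy_c = 402780.00 mm³.
x_c = 310800.00/5180.00 = 60.00 mm; y_c = 402780.00/5180.00 = 77.76 mm.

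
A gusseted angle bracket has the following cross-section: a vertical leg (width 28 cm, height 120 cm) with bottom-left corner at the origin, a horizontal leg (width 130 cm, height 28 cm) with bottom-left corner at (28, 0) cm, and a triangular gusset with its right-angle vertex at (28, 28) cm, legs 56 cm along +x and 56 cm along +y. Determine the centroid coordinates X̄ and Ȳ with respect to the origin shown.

vertical leg: A = 28 × 120 = 3360.00, centroid at (14.00, 60.00).
horizontal leg: A = 130 × 28 = 3640.00, centroid at (93.00, 14.00).
gusset: A = ½·56·56 = 1568.00, centroid at (46.67, 46.67).
ΣA = 8568.00 cm²
ΣAX̄ = (3360.00)(14.00) + (3640.00)(93.00) + (1568.00)(46.67) = 458733.33 cm³
ΣAȲ = (3360.00)(60.00) + (3640.00)(14.00) + (1568.00)(46.67) = 325733.33 cm³
X̄ = 458733.33 / 8568.00 = 53.54 cm
Ȳ = 325733.33 / 8568.00 = 38.02 cm

X̄ = 53.54 cm, Ȳ = 38.02 cm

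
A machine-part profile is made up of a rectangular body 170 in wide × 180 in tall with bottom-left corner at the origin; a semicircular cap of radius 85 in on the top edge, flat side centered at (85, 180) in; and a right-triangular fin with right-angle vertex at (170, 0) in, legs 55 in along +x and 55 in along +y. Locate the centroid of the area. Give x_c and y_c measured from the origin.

rectangular body: A = 170 × 180 = 30600.00, centroid at (85.00, 90.00).
semicircular top: A = ½π·85² = 11349.00, centroid at (85.00, 216.08).
triangular fin: A = ½·55·55 = 1512.50, centroid at (188.33, 18.33).
ΣA = 43461.50 in², ΣAx_c = 3850519.46 in³, ΣAy_c = 5233966.46 in³.
x_c = 3850519.46/43461.50 = 88.60 in; y_c = 5233966.46/43461.50 = 120.43 in.

x_c = 88.60 in, y_c = 120.43 in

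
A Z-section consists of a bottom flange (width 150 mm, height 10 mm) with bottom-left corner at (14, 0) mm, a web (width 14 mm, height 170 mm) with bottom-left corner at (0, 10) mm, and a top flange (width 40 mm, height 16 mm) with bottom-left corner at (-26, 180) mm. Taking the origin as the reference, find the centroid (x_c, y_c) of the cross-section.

bottom flange: A = 150 × 10 = 1500.00, centroid at (89.00, 5.00).
web: A = 14 × 170 = 2380.00, centroid at (7.00, 95.00).
top flange: A = 40 × 16 = 640.00, centroid at (-6.00, 188.00).
ΣA = 4520.00 mm²
ΣAx_c = (1500.00)(89.00) + (2380.00)(7.00) + (640.00)(-6.00) = 146320.00 mm³
ΣAy_c = (1500.00)(5.00) + (2380.00)(95.00) + (640.00)(188.00) = 353920.00 mm³
x_c = 146320.00 / 4520.00 = 32.37 mm
y_c = 353920.00 / 4520.00 = 78.30 mm

x_c = 32.37 mm, y_c = 78.30 mm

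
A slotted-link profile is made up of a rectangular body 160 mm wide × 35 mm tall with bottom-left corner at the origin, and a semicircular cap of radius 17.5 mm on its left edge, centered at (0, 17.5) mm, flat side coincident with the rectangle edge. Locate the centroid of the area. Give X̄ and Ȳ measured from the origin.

X̄ = 73.08 mm, Ȳ = 17.50 mm

rectangular body: A = 160 × 35 = 5600.00, centroid at (80.00, 17.50).
semicircular end: A = ½π·17.5² = 481.06, centroid at (-7.43, 17.50).
ΣA = 6081.06 mm², ΣAX̄ = 444427.08 mm³, ΣAȲ = 106418.49 mm³.
X̄ = 444427.08/6081.06 = 73.08 mm; Ȳ = 106418.49/6081.06 = 17.50 mm.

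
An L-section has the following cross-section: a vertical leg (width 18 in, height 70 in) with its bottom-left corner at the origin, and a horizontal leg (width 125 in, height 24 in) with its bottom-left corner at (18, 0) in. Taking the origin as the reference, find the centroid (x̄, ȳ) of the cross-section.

vertical leg: A = 18 × 70 = 1260.00, centroid at (9.00, 35.00).
horizontal leg: A = 125 × 24 = 3000.00, centroid at (80.50, 12.00).
ΣA = 4260.00 in²
ΣAx̄ = (1260.00)(9.00) + (3000.00)(80.50) = 252840.00 in³
ΣAȳ = (1260.00)(35.00) + (3000.00)(12.00) = 80100.00 in³
x̄ = 252840.00 / 4260.00 = 59.35 in
ȳ = 80100.00 / 4260.00 = 18.80 in

x̄ = 59.35 in, ȳ = 18.80 in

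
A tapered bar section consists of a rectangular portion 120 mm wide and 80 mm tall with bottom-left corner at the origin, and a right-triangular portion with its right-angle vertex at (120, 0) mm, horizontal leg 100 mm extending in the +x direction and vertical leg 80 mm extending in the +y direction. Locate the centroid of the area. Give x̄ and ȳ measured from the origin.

rectangular portion: A = 120 × 80 = 9600.00, centroid at (60.00, 40.00).
triangular portion: A = ½·100·80 = 4000.00, centroid at (153.33, 26.67).
ΣA = 13600.00 mm², ΣAx̄ = 1189333.33 mm³, ΣAȳ = 490666.67 mm³.
x̄ = 1189333.33/13600.00 = 87.45 mm; ȳ = 490666.67/13600.00 = 36.08 mm.

x̄ = 87.45 mm, ȳ = 36.08 mm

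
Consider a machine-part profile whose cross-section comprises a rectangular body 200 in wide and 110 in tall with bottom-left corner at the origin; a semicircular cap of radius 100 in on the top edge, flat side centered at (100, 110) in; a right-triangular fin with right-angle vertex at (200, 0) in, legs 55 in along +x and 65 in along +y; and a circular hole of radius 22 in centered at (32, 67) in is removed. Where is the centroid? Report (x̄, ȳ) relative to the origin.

x̄ = 108.29 in, ȳ = 93.26 in

rectangular body: A = 200 × 110 = 22000.00, centroid at (100.00, 55.00).
semicircular top: A = ½π·100² = 15707.96, centroid at (100.00, 152.44).
triangular fin: A = ½·55·65 = 1787.50, centroid at (218.33, 21.67).
hole: A = −π·22² = -1520.53, centroid at (32.00, 67.00).
ΣA = 37974.93 in²
ΣAx̄ = (22000.00)(100.00) + (15707.96)(100.00) + (1787.50)(218.33) + (-1520.53)(32.00) = 4112410.17 in³
ΣAȳ = (22000.00)(55.00) + (15707.96)(152.44) + (1787.50)(21.67) + (-1520.53)(67.00) = 3541396.23 in³
x̄ = 4112410.17 / 37974.93 = 108.29 in
ȳ = 3541396.23 / 37974.93 = 93.26 in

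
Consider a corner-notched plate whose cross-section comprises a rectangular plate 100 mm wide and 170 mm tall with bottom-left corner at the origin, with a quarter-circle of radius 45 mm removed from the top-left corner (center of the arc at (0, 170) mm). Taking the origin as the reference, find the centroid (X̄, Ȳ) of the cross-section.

Part | A | x̄ᵢ | ȳᵢ | A·x̄ᵢ | A·ȳᵢ
plate | 17000.00 | 50.00 | 85.00 | 850000.00 | 1445000.00
removed quarter-circle | -1590.43 | 19.10 | 150.90 | -30375.00 | -239998.32
Σ | 15409.57 |  |  | 819625.00 | 1205001.68
X̄ = 819625.00 / 15409.57 = 53.19 mm
Ȳ = 1205001.68 / 15409.57 = 78.20 mm

X̄ = 53.19 mm, Ȳ = 78.20 mm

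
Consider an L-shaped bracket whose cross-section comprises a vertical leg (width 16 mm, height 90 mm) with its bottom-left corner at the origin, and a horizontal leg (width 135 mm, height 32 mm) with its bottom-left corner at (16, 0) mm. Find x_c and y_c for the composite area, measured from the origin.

vertical leg: A = 16 × 90 = 1440.00, centroid at (8.00, 45.00).
horizontal leg: A = 135 × 32 = 4320.00, centroid at (83.50, 16.00).
ΣA = 5760.00 mm²
ΣAx_c = (1440.00)(8.00) + (4320.00)(83.50) = 372240.00 mm³
ΣAy_c = (1440.00)(45.00) + (4320.00)(16.00) = 133920.00 mm³
x_c = 372240.00 / 5760.00 = 64.62 mm
y_c = 133920.00 / 5760.00 = 23.25 mm

x_c = 64.62 mm, y_c = 23.25 mm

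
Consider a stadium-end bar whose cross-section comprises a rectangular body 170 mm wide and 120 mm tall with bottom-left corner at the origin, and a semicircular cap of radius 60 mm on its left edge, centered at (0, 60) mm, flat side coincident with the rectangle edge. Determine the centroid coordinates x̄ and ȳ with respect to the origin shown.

rectangular body: A = 170 × 120 = 20400.00, centroid at (85.00, 60.00).
semicircular end: A = ½π·60² = 5654.87, centroid at (-25.46, 60.00).
ΣA = 26054.87 mm²
ΣAx̄ = (20400.00)(85.00) + (5654.87)(-25.46) = 1590000.00 mm³
ΣAȳ = (20400.00)(60.00) + (5654.87)(60.00) = 1563292.01 mm³
x̄ = 1590000.00 / 26054.87 = 61.03 mm
ȳ = 1563292.01 / 26054.87 = 60.00 mm

x̄ = 61.03 mm, ȳ = 60.00 mm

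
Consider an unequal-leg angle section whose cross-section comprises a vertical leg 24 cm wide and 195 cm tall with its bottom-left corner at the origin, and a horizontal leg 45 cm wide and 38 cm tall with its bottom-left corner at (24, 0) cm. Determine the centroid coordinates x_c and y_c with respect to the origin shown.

Part | A | x̄ᵢ | ȳᵢ | A·x̄ᵢ | A·ȳᵢ
vertical leg | 4680.00 | 12.00 | 97.50 | 56160.00 | 456300.00
horizontal leg | 1710.00 | 46.50 | 19.00 | 79515.00 | 32490.00
Σ | 6390.00 |  |  | 135675.00 | 488790.00
x_c = 135675.00 / 6390.00 = 21.23 cm
y_c = 488790.00 / 6390.00 = 76.49 cm

x_c = 21.23 cm, y_c = 76.49 cm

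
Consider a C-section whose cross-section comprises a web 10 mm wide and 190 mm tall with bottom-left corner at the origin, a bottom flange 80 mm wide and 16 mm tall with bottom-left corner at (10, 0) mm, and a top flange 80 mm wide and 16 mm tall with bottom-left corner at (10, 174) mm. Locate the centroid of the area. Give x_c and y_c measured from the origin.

x_c = 30.83 mm, y_c = 95.00 mm

Part | A | x̄ᵢ | ȳᵢ | A·x̄ᵢ | A·ȳᵢ
web | 1900.00 | 5.00 | 95.00 | 9500.00 | 180500.00
bottom flange | 1280.00 | 50.00 | 8.00 | 64000.00 | 10240.00
top flange | 1280.00 | 50.00 | 182.00 | 64000.00 | 232960.00
Σ | 4460.00 |  |  | 137500.00 | 423700.00
x_c = 137500.00 / 4460.00 = 30.83 mm
y_c = 423700.00 / 4460.00 = 95.00 mm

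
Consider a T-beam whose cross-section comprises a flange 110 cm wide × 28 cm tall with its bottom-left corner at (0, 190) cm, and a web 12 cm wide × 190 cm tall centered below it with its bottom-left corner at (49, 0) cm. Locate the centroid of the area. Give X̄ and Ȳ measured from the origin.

X̄ = 55.00 cm, Ȳ = 157.63 cm

Part | A | x̄ᵢ | ȳᵢ | A·x̄ᵢ | A·ȳᵢ
web | 2280.00 | 55.00 | 95.00 | 125400.00 | 216600.00
flange | 3080.00 | 55.00 | 204.00 | 169400.00 | 628320.00
Σ | 5360.00 |  |  | 294800.00 | 844920.00
X̄ = 294800.00 / 5360.00 = 55.00 cm
Ȳ = 844920.00 / 5360.00 = 157.63 cm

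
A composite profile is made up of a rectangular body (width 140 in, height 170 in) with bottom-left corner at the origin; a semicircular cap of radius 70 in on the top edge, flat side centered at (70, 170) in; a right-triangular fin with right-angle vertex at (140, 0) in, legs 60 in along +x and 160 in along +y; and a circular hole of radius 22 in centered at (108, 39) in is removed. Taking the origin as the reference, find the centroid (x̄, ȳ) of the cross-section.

rectangular body: A = 140 × 170 = 23800.00, centroid at (70.00, 85.00).
semicircular top: A = ½π·70² = 7696.90, centroid at (70.00, 199.71).
triangular fin: A = ½·60·160 = 4800.00, centroid at (160.00, 53.33).
hole: A = −π·22² = -1520.53, centroid at (108.00, 39.00).
ΣA = 34776.37 in²
ΣAx̄ = (23800.00)(70.00) + (7696.90)(70.00) + (4800.00)(160.00) + (-1520.53)(108.00) = 2808565.81 in³
ΣAȳ = (23800.00)(85.00) + (7696.90)(199.71) + (4800.00)(53.33) + (-1520.53)(39.00) = 3756839.30 in³
x̄ = 2808565.81 / 34776.37 = 80.76 in
ȳ = 3756839.30 / 34776.37 = 108.03 in

x̄ = 80.76 in, ȳ = 108.03 in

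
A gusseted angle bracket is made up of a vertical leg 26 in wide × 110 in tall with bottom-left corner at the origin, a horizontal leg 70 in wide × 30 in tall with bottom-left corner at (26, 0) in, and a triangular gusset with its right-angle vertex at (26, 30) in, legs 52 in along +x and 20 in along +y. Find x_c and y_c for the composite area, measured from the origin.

vertical leg: A = 26 × 110 = 2860.00, centroid at (13.00, 55.00).
horizontal leg: A = 70 × 30 = 2100.00, centroid at (61.00, 15.00).
gusset: A = ½·52·20 = 520.00, centroid at (43.33, 36.67).
ΣA = 5480.00 in², ΣAx_c = 187813.33 in³, ΣAy_c = 207866.67 in³.
x_c = 187813.33/5480.00 = 34.27 in; y_c = 207866.67/5480.00 = 37.93 in.

x_c = 34.27 in, y_c = 37.93 in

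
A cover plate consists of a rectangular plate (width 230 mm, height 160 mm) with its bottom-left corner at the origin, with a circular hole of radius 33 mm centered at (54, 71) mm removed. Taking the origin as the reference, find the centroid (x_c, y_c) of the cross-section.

x_c = 121.25 mm, y_c = 80.92 mm

Part | A | x̄ᵢ | ȳᵢ | A·x̄ᵢ | A·ȳᵢ
plate | 36800.00 | 115.00 | 80.00 | 4232000.00 | 2944000.00
hole | -3421.19 | 54.00 | 71.00 | -184744.50 | -242904.80
Σ | 33378.81 |  |  | 4047255.50 | 2701095.20
x_c = 4047255.50 / 33378.81 = 121.25 mm
y_c = 2701095.20 / 33378.81 = 80.92 mm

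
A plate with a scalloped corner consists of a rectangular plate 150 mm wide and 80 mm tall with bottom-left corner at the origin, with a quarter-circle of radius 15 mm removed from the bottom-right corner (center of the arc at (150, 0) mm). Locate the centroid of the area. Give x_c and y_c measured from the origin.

plate: A = 150 × 80 = 12000.00, centroid at (75.00, 40.00).
removed quarter-circle: A = −¼π·15² = -176.71, centroid at (143.63, 6.37).
ΣA = 11823.29 mm²
ΣAx_c = (12000.00)(75.00) + (-176.71)(143.63) = 874617.81 mm³
ΣAy_c = (12000.00)(40.00) + (-176.71)(6.37) = 478875.00 mm³
x_c = 874617.81 / 11823.29 = 73.97 mm
y_c = 478875.00 / 11823.29 = 40.50 mm

x_c = 73.97 mm, y_c = 40.50 mm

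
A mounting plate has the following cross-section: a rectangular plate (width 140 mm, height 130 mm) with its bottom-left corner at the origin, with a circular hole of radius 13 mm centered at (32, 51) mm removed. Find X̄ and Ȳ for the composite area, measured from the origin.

X̄ = 71.14 mm, Ȳ = 65.42 mm

plate: A = 140 × 130 = 18200.00, centroid at (70.00, 65.00).
hole: A = −π·13² = -530.93, centroid at (32.00, 51.00).
ΣA = 17669.07 mm²
ΣAX̄ = (18200.00)(70.00) + (-530.93)(32.00) = 1257010.27 mm³
ΣAȲ = (18200.00)(65.00) + (-530.93)(51.00) = 1155922.61 mm³
X̄ = 1257010.27 / 17669.07 = 71.14 mm
Ȳ = 1155922.61 / 17669.07 = 65.42 mm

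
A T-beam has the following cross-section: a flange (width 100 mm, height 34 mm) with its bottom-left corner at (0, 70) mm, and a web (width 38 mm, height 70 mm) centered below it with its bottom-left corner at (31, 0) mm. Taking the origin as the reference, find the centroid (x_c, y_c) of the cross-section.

web: A = 38 × 70 = 2660.00, centroid at (50.00, 35.00).
flange: A = 100 × 34 = 3400.00, centroid at (50.00, 87.00).
ΣA = 6060.00 mm², ΣAx_c = 303000.00 mm³, ΣAy_c = 388900.00 mm³.
x_c = 303000.00/6060.00 = 50.00 mm; y_c = 388900.00/6060.00 = 64.17 mm.

x_c = 50.00 mm, y_c = 64.17 mm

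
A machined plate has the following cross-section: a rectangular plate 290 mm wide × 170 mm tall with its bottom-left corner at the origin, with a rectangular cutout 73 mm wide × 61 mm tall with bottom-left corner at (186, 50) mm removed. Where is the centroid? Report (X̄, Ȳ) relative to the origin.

plate: A = 290 × 170 = 49300.00, centroid at (145.00, 85.00).
hole: A = −(73 × 61) = -4453.00, centroid at (222.50, 80.50).
ΣA = 44847.00 mm², ΣAX̄ = 6157707.50 mm³, ΣAȲ = 3832033.50 mm³.
X̄ = 6157707.50/44847.00 = 137.30 mm; Ȳ = 3832033.50/44847.00 = 85.45 mm.

X̄ = 137.30 mm, Ȳ = 85.45 mm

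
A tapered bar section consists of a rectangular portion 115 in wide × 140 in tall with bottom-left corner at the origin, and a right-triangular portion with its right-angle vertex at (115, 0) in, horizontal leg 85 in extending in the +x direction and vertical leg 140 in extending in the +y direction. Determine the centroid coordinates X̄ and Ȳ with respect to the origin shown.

X̄ = 80.66 in, Ȳ = 63.70 in

rectangular portion: A = 115 × 140 = 16100.00, centroid at (57.50, 70.00).
triangular portion: A = ½·85·140 = 5950.00, centroid at (143.33, 46.67).
ΣA = 22050.00 in²
ΣAX̄ = (16100.00)(57.50) + (5950.00)(143.33) = 1778583.33 in³
ΣAȲ = (16100.00)(70.00) + (5950.00)(46.67) = 1404666.67 in³
X̄ = 1778583.33 / 22050.00 = 80.66 in
Ȳ = 1404666.67 / 22050.00 = 63.70 in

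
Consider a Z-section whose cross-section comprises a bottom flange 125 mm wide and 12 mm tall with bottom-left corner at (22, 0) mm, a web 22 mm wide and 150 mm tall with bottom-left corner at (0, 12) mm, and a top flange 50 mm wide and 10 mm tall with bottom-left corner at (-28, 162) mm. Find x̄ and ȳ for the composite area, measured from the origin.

x̄ = 30.48 mm, ȳ = 71.62 mm

bottom flange: A = 125 × 12 = 1500.00, centroid at (84.50, 6.00).
web: A = 22 × 150 = 3300.00, centroid at (11.00, 87.00).
top flange: A = 50 × 10 = 500.00, centroid at (-3.00, 167.00).
ΣA = 5300.00 mm², ΣAx̄ = 161550.00 mm³, ΣAȳ = 379600.00 mm³.
x̄ = 161550.00/5300.00 = 30.48 mm; ȳ = 379600.00/5300.00 = 71.62 mm.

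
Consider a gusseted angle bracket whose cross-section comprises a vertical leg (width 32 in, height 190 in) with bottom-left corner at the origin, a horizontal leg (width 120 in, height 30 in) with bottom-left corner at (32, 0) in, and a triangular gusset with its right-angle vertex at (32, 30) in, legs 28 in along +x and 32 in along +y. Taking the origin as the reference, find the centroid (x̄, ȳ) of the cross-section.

x̄ = 44.13 in, ȳ = 64.16 in

Part | A | x̄ᵢ | ȳᵢ | A·x̄ᵢ | A·ȳᵢ
vertical leg | 6080.00 | 16.00 | 95.00 | 97280.00 | 577600.00
horizontal leg | 3600.00 | 92.00 | 15.00 | 331200.00 | 54000.00
gusset | 448.00 | 41.33 | 40.67 | 18517.33 | 18218.67
Σ | 10128.00 |  |  | 446997.33 | 649818.67
x̄ = 446997.33 / 10128.00 = 44.13 in
ȳ = 649818.67 / 10128.00 = 64.16 in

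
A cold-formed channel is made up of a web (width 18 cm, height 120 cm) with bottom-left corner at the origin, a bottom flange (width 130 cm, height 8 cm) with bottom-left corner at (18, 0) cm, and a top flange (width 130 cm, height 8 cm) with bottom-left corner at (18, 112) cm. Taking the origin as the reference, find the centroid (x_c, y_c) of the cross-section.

x_c = 45.30 cm, y_c = 60.00 cm

web: A = 18 × 120 = 2160.00, centroid at (9.00, 60.00).
bottom flange: A = 130 × 8 = 1040.00, centroid at (83.00, 4.00).
top flange: A = 130 × 8 = 1040.00, centroid at (83.00, 116.00).
ΣA = 4240.00 cm²
ΣAx_c = (2160.00)(9.00) + (1040.00)(83.00) + (1040.00)(83.00) = 192080.00 cm³
ΣAy_c = (2160.00)(60.00) + (1040.00)(4.00) + (1040.00)(116.00) = 254400.00 cm³
x_c = 192080.00 / 4240.00 = 45.30 cm
y_c = 254400.00 / 4240.00 = 60.00 cm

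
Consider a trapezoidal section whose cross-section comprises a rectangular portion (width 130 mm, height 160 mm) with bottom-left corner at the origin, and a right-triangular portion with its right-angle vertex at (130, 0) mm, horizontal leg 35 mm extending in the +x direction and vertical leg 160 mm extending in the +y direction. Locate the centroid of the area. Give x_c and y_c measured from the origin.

x_c = 74.10 mm, y_c = 76.84 mm

rectangular portion: A = 130 × 160 = 20800.00, centroid at (65.00, 80.00).
triangular portion: A = ½·35·160 = 2800.00, centroid at (141.67, 53.33).
ΣA = 23600.00 mm², ΣAx_c = 1748666.67 mm³, ΣAy_c = 1813333.33 mm³.
x_c = 1748666.67/23600.00 = 74.10 mm; y_c = 1813333.33/23600.00 = 76.84 mm.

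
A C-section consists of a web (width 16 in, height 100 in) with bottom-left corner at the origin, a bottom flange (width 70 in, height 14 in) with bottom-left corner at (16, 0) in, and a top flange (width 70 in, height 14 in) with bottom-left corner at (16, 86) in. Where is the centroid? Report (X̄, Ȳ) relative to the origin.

X̄ = 31.67 in, Ȳ = 50.00 in

web: A = 16 × 100 = 1600.00, centroid at (8.00, 50.00).
bottom flange: A = 70 × 14 = 980.00, centroid at (51.00, 7.00).
top flange: A = 70 × 14 = 980.00, centroid at (51.00, 93.00).
ΣA = 3560.00 in²
ΣAX̄ = (1600.00)(8.00) + (980.00)(51.00) + (980.00)(51.00) = 112760.00 in³
ΣAȲ = (1600.00)(50.00) + (980.00)(7.00) + (980.00)(93.00) = 178000.00 in³
X̄ = 112760.00 / 3560.00 = 31.67 in
Ȳ = 178000.00 / 3560.00 = 50.00 in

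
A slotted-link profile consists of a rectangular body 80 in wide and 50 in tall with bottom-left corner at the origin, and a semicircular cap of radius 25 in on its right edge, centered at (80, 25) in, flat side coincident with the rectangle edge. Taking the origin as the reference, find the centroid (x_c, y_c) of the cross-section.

x_c = 49.97 in, y_c = 25.00 in

rectangular body: A = 80 × 50 = 4000.00, centroid at (40.00, 25.00).
semicircular end: A = ½π·25² = 981.75, centroid at (90.61, 25.00).
ΣA = 4981.75 in²
ΣAx_c = (4000.00)(40.00) + (981.75)(90.61) = 248956.48 in³
ΣAy_c = (4000.00)(25.00) + (981.75)(25.00) = 124543.69 in³
x_c = 248956.48 / 4981.75 = 49.97 in
y_c = 124543.69 / 4981.75 = 25.00 in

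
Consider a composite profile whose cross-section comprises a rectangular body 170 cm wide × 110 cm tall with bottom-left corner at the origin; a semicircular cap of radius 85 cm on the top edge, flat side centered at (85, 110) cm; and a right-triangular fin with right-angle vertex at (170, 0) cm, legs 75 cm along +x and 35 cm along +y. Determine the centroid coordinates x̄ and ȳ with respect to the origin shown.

Part | A | x̄ᵢ | ȳᵢ | A·x̄ᵢ | A·ȳᵢ
rectangular body | 18700.00 | 85.00 | 55.00 | 1589500.00 | 1028500.00
semicircular top | 11349.00 | 85.00 | 146.08 | 964665.29 | 1657807.05
triangular fin | 1312.50 | 195.00 | 11.67 | 255937.50 | 15312.50
Σ | 31361.50 |  |  | 2810102.79 | 2701619.55
x̄ = 2810102.79 / 31361.50 = 89.60 cm
ȳ = 2701619.55 / 31361.50 = 86.14 cm

x̄ = 89.60 cm, ȳ = 86.14 cm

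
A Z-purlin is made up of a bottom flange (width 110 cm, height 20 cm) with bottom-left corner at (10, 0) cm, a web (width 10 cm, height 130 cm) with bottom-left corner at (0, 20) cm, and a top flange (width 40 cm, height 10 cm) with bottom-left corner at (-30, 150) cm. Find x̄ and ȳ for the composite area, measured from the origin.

bottom flange: A = 110 × 20 = 2200.00, centroid at (65.00, 10.00).
web: A = 10 × 130 = 1300.00, centroid at (5.00, 85.00).
top flange: A = 40 × 10 = 400.00, centroid at (-10.00, 155.00).
ΣA = 3900.00 cm², ΣAx̄ = 145500.00 cm³, ΣAȳ = 194500.00 cm³.
x̄ = 145500.00/3900.00 = 37.31 cm; ȳ = 194500.00/3900.00 = 49.87 cm.

x̄ = 37.31 cm, ȳ = 49.87 cm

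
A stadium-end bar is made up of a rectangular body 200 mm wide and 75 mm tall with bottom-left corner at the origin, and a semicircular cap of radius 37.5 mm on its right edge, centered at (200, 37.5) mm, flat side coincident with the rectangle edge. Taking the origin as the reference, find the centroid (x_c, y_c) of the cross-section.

rectangular body: A = 200 × 75 = 15000.00, centroid at (100.00, 37.50).
semicircular end: A = ½π·37.5² = 2208.93, centroid at (215.92, 37.50).
ΣA = 17208.93 mm², ΣAx_c = 1976942.72 mm³, ΣAy_c = 645334.96 mm³.
x_c = 1976942.72/17208.93 = 114.88 mm; y_c = 645334.96/17208.93 = 37.50 mm.

x_c = 114.88 mm, y_c = 37.50 mm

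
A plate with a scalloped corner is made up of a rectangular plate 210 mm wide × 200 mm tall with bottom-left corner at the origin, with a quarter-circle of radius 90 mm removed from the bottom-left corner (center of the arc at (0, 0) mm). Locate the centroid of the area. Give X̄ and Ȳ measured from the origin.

plate: A = 210 × 200 = 42000.00, centroid at (105.00, 100.00).
removed quarter-circle: A = −¼π·90² = -6361.73, centroid at (38.20, 38.20).
ΣA = 35638.27 mm², ΣAX̄ = 4167000.00 mm³, ΣAȲ = 3957000.00 mm³.
X̄ = 4167000.00/35638.27 = 116.92 mm; Ȳ = 3957000.00/35638.27 = 111.03 mm.

X̄ = 116.92 mm, Ȳ = 111.03 mm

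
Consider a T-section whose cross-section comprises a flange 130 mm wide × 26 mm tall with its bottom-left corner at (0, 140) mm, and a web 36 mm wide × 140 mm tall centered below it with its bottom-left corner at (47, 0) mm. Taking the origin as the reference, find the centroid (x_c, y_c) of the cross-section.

x_c = 65.00 mm, y_c = 103.32 mm

Part | A | x̄ᵢ | ȳᵢ | A·x̄ᵢ | A·ȳᵢ
web | 5040.00 | 65.00 | 70.00 | 327600.00 | 352800.00
flange | 3380.00 | 65.00 | 153.00 | 219700.00 | 517140.00
Σ | 8420.00 |  |  | 547300.00 | 869940.00
x_c = 547300.00 / 8420.00 = 65.00 mm
y_c = 869940.00 / 8420.00 = 103.32 mm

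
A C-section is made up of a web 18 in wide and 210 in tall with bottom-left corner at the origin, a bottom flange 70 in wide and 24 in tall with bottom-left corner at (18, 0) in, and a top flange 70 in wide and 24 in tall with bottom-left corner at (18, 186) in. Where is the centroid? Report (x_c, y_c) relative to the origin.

x_c = 29.71 in, y_c = 105.00 in

Part | A | x̄ᵢ | ȳᵢ | A·x̄ᵢ | A·ȳᵢ
web | 3780.00 | 9.00 | 105.00 | 34020.00 | 396900.00
bottom flange | 1680.00 | 53.00 | 12.00 | 89040.00 | 20160.00
top flange | 1680.00 | 53.00 | 198.00 | 89040.00 | 332640.00
Σ | 7140.00 |  |  | 212100.00 | 749700.00
x_c = 212100.00 / 7140.00 = 29.71 in
y_c = 749700.00 / 7140.00 = 105.00 in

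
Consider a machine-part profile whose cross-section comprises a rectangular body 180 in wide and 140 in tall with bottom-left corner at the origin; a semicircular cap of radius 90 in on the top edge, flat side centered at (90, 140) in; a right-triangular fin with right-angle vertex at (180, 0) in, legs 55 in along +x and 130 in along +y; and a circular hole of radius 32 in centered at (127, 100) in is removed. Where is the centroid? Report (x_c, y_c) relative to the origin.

Part | A | x̄ᵢ | ȳᵢ | A·x̄ᵢ | A·ȳᵢ
rectangular body | 25200.00 | 90.00 | 70.00 | 2268000.00 | 1764000.00
semicircular top | 12723.45 | 90.00 | 178.20 | 1145110.52 | 2267283.03
triangular fin | 3575.00 | 198.33 | 43.33 | 709041.67 | 154916.67
hole | -3216.99 | 127.00 | 100.00 | -408557.84 | -321699.09
Σ | 38281.46 |  |  | 3713594.35 | 3864500.61
x_c = 3713594.35 / 38281.46 = 97.01 in
y_c = 3864500.61 / 38281.46 = 100.95 in

x_c = 97.01 in, y_c = 100.95 in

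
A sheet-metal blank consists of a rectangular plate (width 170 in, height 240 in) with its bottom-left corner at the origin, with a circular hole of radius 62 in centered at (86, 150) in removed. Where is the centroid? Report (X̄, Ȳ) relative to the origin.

Part | A | x̄ᵢ | ȳᵢ | A·x̄ᵢ | A·ȳᵢ
plate | 40800.00 | 85.00 | 120.00 | 3468000.00 | 4896000.00
hole | -12076.28 | 86.00 | 150.00 | -1038560.27 | -1811442.32
Σ | 28723.72 |  |  | 2429439.73 | 3084557.68
X̄ = 2429439.73 / 28723.72 = 84.58 in
Ȳ = 3084557.68 / 28723.72 = 107.39 in

X̄ = 84.58 in, Ȳ = 107.39 in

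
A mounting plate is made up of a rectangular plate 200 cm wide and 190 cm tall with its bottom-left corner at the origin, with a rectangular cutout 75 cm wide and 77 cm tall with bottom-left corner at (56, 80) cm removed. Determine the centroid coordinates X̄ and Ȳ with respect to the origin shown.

X̄ = 101.16 cm, Ȳ = 90.79 cm

plate: A = 200 × 190 = 38000.00, centroid at (100.00, 95.00).
hole: A = −(75 × 77) = -5775.00, centroid at (93.50, 118.50).
ΣA = 32225.00 cm², ΣAX̄ = 3260037.50 cm³, ΣAȲ = 2925662.50 cm³.
X̄ = 3260037.50/32225.00 = 101.16 cm; Ȳ = 2925662.50/32225.00 = 90.79 cm.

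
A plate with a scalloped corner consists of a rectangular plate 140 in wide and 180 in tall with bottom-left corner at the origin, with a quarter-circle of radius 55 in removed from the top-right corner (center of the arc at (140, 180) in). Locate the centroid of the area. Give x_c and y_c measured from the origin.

plate: A = 140 × 180 = 25200.00, centroid at (70.00, 90.00).
removed quarter-circle: A = −¼π·55² = -2375.83, centroid at (116.66, 156.66).
ΣA = 22824.17 in²
ΣAx_c = (25200.00)(70.00) + (-2375.83)(116.66) = 1486842.21 in³
ΣAy_c = (25200.00)(90.00) + (-2375.83)(156.66) = 1895809.03 in³
x_c = 1486842.21 / 22824.17 = 65.14 in
y_c = 1895809.03 / 22824.17 = 83.06 in

x_c = 65.14 in, y_c = 83.06 in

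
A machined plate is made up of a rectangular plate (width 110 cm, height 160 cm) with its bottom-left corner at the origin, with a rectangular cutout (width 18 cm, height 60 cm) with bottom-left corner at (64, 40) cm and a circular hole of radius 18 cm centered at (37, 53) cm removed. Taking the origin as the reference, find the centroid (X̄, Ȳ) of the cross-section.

X̄ = 54.93 cm, Ȳ = 82.47 cm

Part | A | x̄ᵢ | ȳᵢ | A·x̄ᵢ | A·ȳᵢ
plate | 17600.00 | 55.00 | 80.00 | 968000.00 | 1408000.00
hole 1 | -1080.00 | 73.00 | 70.00 | -78840.00 | -75600.00
hole 2 | -1017.88 | 37.00 | 53.00 | -37661.41 | -53947.43
Σ | 15502.12 |  |  | 851498.59 | 1278452.57
X̄ = 851498.59 / 15502.12 = 54.93 cm
Ȳ = 1278452.57 / 15502.12 = 82.47 cm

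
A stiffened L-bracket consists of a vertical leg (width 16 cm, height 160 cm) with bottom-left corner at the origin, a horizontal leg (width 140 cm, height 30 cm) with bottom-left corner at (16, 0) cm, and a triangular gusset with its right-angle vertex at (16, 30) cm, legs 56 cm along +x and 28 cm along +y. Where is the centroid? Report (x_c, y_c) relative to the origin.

vertical leg: A = 16 × 160 = 2560.00, centroid at (8.00, 80.00).
horizontal leg: A = 140 × 30 = 4200.00, centroid at (86.00, 15.00).
gusset: A = ½·56·28 = 784.00, centroid at (34.67, 39.33).
ΣA = 7544.00 cm²
ΣAx_c = (2560.00)(8.00) + (4200.00)(86.00) + (784.00)(34.67) = 408858.67 cm³
ΣAy_c = (2560.00)(80.00) + (4200.00)(15.00) + (784.00)(39.33) = 298637.33 cm³
x_c = 408858.67 / 7544.00 = 54.20 cm
y_c = 298637.33 / 7544.00 = 39.59 cm

x_c = 54.20 cm, y_c = 39.59 cm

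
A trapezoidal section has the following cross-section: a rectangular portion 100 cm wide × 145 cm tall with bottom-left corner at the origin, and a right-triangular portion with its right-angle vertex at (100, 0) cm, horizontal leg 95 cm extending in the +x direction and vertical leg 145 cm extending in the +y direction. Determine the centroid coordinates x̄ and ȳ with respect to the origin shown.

x̄ = 76.30 cm, ȳ = 64.72 cm

Part | A | x̄ᵢ | ȳᵢ | A·x̄ᵢ | A·ȳᵢ
rectangular portion | 14500.00 | 50.00 | 72.50 | 725000.00 | 1051250.00
triangular portion | 6887.50 | 131.67 | 48.33 | 906854.17 | 332895.83
Σ | 21387.50 |  |  | 1631854.17 | 1384145.83
x̄ = 1631854.17 / 21387.50 = 76.30 cm
ȳ = 1384145.83 / 21387.50 = 64.72 cm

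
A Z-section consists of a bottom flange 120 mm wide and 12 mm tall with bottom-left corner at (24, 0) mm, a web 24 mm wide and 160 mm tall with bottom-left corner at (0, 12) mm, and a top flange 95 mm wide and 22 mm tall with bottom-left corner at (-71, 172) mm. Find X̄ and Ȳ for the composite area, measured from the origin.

Part | A | x̄ᵢ | ȳᵢ | A·x̄ᵢ | A·ȳᵢ
bottom flange | 1440.00 | 84.00 | 6.00 | 120960.00 | 8640.00
web | 3840.00 | 12.00 | 92.00 | 46080.00 | 353280.00
top flange | 2090.00 | -23.50 | 183.00 | -49115.00 | 382470.00
Σ | 7370.00 |  |  | 117925.00 | 744390.00
X̄ = 117925.00 / 7370.00 = 16.00 mm
Ȳ = 744390.00 / 7370.00 = 101.00 mm

X̄ = 16.00 mm, Ȳ = 101.00 mm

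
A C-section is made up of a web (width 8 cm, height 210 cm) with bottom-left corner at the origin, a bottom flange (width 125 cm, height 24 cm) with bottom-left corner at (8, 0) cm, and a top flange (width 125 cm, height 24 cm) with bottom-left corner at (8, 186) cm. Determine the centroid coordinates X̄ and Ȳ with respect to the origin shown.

Part | A | x̄ᵢ | ȳᵢ | A·x̄ᵢ | A·ȳᵢ
web | 1680.00 | 4.00 | 105.00 | 6720.00 | 176400.00
bottom flange | 3000.00 | 70.50 | 12.00 | 211500.00 | 36000.00
top flange | 3000.00 | 70.50 | 198.00 | 211500.00 | 594000.00
Σ | 7680.00 |  |  | 429720.00 | 806400.00
X̄ = 429720.00 / 7680.00 = 55.95 cm
Ȳ = 806400.00 / 7680.00 = 105.00 cm

X̄ = 55.95 cm, Ȳ = 105.00 cm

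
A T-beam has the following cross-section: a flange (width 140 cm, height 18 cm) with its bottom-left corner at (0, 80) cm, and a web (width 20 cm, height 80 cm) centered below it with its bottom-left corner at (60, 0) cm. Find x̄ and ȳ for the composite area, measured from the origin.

web: A = 20 × 80 = 1600.00, centroid at (70.00, 40.00).
flange: A = 140 × 18 = 2520.00, centroid at (70.00, 89.00).
ΣA = 4120.00 cm²
ΣAx̄ = (1600.00)(70.00) + (2520.00)(70.00) = 288400.00 cm³
ΣAȳ = (1600.00)(40.00) + (2520.00)(89.00) = 288280.00 cm³
x̄ = 288400.00 / 4120.00 = 70.00 cm
ȳ = 288280.00 / 4120.00 = 69.97 cm

x̄ = 70.00 cm, ȳ = 69.97 cm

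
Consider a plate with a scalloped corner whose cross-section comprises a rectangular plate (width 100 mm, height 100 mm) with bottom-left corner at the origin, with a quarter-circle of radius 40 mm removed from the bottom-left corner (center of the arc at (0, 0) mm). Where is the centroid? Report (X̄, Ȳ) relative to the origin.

plate: A = 100 × 100 = 10000.00, centroid at (50.00, 50.00).
removed quarter-circle: A = −¼π·40² = -1256.64, centroid at (16.98, 16.98).
ΣA = 8743.36 mm², ΣAX̄ = 478666.67 mm³, ΣAȲ = 478666.67 mm³.
X̄ = 478666.67/8743.36 = 54.75 mm; Ȳ = 478666.67/8743.36 = 54.75 mm.

X̄ = 54.75 mm, Ȳ = 54.75 mm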